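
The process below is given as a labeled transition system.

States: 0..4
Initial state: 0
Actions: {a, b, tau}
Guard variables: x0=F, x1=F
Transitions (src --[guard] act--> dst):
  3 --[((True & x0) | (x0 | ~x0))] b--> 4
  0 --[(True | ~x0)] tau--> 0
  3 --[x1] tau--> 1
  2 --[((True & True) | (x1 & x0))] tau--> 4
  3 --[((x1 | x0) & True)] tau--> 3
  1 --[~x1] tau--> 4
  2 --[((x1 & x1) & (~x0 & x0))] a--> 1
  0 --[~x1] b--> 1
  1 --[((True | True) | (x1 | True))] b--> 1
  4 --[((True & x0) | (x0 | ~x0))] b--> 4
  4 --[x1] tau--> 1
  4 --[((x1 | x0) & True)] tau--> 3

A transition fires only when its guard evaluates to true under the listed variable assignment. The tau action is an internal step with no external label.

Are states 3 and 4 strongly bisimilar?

Bisimulation quotient by refinement:
  P[0] = {{0,1,2,3,4}}
  P[1] = {{0,1},{2},{3,4}}
  P[2] = {{0},{1},{2},{3,4}}
4 equivalence class(es) (converged in 3)
class of 3: {3,4}; class of 4: {3,4}

Answer: BISIMILAR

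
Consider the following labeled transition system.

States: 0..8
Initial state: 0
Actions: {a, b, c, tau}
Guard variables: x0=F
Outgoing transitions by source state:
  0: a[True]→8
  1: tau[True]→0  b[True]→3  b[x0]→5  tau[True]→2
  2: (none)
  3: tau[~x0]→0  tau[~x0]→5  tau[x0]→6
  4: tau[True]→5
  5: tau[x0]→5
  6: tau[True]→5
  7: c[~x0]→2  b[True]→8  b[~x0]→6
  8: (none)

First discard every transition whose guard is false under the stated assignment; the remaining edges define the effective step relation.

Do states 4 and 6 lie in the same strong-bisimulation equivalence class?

Refine partition for ~:
  round 0: {{0,1,2,3,4,5,6,7,8}}
  round 1: {{0},{1},{2,5,8},{3,4,6},{7}}
  round 2: {{0},{1},{2,5,8},{3},{4,6},{7}}
6 equivalence class(es) (converged in 3)
4∈{4,6}, 6∈{4,6}

Answer: BISIMILAR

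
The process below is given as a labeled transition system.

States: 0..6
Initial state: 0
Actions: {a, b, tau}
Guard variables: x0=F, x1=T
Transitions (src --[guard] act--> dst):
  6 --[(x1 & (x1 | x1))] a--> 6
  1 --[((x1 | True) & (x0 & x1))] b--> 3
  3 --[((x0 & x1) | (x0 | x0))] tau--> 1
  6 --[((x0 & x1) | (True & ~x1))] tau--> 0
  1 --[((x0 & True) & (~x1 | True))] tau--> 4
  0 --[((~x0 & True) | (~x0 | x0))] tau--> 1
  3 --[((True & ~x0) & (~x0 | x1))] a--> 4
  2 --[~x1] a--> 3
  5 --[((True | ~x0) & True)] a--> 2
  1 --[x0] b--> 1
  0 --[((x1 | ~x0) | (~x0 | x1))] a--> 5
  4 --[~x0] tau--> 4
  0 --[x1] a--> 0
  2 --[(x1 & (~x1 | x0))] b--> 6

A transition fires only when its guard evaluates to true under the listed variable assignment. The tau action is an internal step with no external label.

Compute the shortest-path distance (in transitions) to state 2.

Breadth-first toward 2:
  L0 = {0}
  L1 = {1,5}
  L2 = {2}
first hit 2 at d=2 via a·a

Answer: 2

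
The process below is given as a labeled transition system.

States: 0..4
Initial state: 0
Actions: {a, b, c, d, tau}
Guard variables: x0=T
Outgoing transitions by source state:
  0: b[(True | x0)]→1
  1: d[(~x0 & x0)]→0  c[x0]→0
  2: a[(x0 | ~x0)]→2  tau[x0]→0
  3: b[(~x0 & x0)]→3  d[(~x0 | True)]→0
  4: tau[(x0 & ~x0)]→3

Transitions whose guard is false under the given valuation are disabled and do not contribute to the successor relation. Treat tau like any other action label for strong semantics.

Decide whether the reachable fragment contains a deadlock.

Answer: DEADLOCK-FREE

Analysis:
Reach set: {0,1}
  0: b→1  [1 exit(s)]
  1: c→0  [1 exit(s)]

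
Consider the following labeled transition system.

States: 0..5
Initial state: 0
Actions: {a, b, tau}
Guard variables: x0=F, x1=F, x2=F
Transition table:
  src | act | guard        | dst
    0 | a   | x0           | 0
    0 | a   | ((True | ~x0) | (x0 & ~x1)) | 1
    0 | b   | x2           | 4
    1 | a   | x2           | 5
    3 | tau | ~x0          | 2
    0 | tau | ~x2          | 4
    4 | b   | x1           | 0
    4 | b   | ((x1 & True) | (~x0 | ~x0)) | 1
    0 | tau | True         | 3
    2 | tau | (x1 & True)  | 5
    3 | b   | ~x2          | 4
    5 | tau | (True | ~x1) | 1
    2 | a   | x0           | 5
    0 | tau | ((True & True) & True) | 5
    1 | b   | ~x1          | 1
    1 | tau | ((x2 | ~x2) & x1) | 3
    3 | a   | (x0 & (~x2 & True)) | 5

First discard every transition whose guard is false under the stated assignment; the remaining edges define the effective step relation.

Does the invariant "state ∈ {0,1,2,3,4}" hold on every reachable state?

Inv-set: {0,1,2,3,4}
Reach set: {0,1,2,3,4,5}
  0: ✓
  1: ✓
  2: ✓
  3: ✓
  4: ✓
  5: ✗ unsafe
reach 5 via tau — violates

Answer: INVARIANT VIOLATED at state 5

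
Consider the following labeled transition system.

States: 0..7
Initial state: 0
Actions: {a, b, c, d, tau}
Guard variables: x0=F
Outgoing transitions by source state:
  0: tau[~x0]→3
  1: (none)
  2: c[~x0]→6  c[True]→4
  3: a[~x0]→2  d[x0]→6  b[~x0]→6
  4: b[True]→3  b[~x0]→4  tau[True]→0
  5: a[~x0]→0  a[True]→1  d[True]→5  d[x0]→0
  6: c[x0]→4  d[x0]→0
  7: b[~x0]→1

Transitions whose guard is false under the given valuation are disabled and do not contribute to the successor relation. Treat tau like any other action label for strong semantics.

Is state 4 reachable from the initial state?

Answer: REACHABLE

Working:
After dropping false guards: 12 live edges.
Layer 0: {0}
Layer 1: {3}  now seen {0,3}
Layer 2: {2,6}  now seen {0,2,3,6}
Layer 3: {4}  now seen {0,2,3,4,6}
R = {0,2,3,4,6}
Path to 4: tau·a·c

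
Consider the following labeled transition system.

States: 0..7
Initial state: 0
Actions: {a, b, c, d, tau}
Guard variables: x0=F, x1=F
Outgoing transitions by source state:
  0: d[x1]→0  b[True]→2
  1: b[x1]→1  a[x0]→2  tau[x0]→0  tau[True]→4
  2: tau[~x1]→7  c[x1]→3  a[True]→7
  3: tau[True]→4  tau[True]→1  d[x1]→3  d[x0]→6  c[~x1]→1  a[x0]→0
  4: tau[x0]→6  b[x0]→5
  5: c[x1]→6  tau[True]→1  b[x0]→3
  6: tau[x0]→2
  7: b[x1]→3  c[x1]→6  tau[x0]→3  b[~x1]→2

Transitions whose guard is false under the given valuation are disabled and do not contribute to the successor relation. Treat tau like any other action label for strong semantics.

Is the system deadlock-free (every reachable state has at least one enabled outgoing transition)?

Answer: DEADLOCK-FREE

Working:
Reachable = {0,2,7}
  0: b→2  [deg 1]
  2: a→7  tau→7  [deg 2]
  7: b→2  [deg 1]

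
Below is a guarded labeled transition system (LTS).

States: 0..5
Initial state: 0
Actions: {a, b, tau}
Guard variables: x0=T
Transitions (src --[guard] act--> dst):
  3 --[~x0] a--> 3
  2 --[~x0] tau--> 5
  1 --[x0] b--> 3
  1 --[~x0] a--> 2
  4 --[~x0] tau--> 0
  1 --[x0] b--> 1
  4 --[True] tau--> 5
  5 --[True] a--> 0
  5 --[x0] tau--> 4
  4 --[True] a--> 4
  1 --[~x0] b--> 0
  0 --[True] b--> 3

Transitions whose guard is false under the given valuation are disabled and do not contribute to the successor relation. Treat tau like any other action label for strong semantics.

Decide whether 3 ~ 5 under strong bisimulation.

Compute ~ classes (split until stable):
  round 0: {{0,1,2,3,4,5}}
  round 1: {{0,1},{2,3},{4,5}}
  round 2: {{0},{1},{2,3},{4},{5}}
Fixed point at round 3; 5 class(es).
class of 3: {2,3}; class of 5: {5}

Answer: NOT BISIMILAR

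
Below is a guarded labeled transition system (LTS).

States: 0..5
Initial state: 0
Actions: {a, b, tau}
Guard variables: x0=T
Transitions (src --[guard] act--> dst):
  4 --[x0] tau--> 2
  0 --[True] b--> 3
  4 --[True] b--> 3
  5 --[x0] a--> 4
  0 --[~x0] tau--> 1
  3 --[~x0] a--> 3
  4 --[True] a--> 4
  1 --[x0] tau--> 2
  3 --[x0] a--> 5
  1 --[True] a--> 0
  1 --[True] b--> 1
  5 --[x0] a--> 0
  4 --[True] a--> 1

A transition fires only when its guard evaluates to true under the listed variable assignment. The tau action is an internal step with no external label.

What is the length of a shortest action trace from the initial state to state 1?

Answer: 4

Trace:
Breadth-first toward 1:
  depth 0: {0}
  depth 1: {3}
  depth 2: {5}
  depth 3: {4}
  depth 4: {1,2}
depth(1)=4, e.g. b·a·a·a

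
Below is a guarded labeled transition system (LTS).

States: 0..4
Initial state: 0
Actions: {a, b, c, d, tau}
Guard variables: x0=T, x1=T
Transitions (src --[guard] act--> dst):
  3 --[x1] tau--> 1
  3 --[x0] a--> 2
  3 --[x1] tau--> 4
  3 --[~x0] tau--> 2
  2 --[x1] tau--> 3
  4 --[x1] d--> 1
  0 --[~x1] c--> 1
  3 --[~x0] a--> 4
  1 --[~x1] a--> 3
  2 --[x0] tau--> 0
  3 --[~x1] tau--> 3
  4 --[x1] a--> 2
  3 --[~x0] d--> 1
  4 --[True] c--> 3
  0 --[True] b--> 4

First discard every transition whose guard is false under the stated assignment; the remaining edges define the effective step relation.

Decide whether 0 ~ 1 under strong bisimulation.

Answer: NOT BISIMILAR

Analysis:
Refine partition for ~:
  π0 = {{0,1,2,3,4}}
  π1 = {{0},{1},{2},{3},{4}}
stable after 2 split(s): 5 block(s)
0∈{0}, 1∈{1}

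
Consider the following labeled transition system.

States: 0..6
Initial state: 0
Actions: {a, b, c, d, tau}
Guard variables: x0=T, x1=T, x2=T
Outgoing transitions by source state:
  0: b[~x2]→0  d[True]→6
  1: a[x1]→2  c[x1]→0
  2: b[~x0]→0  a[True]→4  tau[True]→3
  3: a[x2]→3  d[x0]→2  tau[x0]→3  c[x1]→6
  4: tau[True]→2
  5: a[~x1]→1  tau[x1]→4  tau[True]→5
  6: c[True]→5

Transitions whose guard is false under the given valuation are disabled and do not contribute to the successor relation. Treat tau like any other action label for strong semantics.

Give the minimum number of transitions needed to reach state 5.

Answer: 2

Trace:
BFS to 5:
  L0 = {0}
  L1 = {6}
  L2 = {5}
first hit 5 at d=2 via d·c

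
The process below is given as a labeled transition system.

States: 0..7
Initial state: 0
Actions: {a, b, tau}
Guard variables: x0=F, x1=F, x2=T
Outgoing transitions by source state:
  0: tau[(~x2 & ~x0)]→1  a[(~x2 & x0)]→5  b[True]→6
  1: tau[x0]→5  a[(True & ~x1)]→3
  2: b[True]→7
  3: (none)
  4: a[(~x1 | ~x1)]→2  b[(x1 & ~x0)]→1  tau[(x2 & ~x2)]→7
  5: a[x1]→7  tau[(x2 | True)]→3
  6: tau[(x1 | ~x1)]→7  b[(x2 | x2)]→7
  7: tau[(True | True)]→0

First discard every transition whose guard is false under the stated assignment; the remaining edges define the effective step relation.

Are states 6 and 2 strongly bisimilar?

Compute ~ classes (split until stable):
  round 0: {{0,1,2,3,4,5,6,7}}
  round 1: {{0,2},{1,4},{3},{5,7},{6}}
  round 2: {{0},{1},{2},{3},{4},{5},{6},{7}}
Fixed point at round 3; 8 class(es).
class of 6: {6}; class of 2: {2}

Answer: NOT BISIMILAR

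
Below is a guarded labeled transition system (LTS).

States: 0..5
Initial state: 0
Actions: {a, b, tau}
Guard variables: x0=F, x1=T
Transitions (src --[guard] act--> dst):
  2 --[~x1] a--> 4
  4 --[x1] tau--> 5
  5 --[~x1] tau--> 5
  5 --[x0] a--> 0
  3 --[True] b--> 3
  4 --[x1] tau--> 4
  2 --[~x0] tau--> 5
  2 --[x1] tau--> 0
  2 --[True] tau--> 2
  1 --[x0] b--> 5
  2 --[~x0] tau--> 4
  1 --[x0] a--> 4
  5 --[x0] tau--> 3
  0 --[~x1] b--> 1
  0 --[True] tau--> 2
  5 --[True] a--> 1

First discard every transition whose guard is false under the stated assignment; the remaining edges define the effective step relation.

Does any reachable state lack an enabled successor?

Reachable = {0,1,2,4,5}
  0: tau→2  [deg 1]
  1: ∅  [STUCK]
  2: tau→0  tau→2  tau→4  tau→5  [deg 4]
  4: tau→4  tau→5  [deg 2]
  5: a→1  [deg 1]
Path to 1: tau·tau·a

Answer: DEADLOCK at state 1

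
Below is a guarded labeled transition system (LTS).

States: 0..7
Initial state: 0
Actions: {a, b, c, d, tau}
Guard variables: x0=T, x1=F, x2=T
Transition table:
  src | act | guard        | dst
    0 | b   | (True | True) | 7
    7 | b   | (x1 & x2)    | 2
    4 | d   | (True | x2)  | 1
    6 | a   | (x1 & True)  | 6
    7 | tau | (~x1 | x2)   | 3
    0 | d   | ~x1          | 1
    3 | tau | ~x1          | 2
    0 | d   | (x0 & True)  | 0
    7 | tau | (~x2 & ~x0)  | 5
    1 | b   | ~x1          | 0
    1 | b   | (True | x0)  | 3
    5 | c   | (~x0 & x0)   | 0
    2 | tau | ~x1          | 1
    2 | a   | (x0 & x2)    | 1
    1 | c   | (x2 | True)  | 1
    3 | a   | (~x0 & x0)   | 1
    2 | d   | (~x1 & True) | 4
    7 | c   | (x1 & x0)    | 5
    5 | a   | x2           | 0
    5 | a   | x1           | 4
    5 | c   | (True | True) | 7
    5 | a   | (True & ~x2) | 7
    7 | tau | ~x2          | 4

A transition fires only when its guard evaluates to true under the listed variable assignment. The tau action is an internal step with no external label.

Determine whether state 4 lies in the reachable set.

Answer: REACHABLE

Working:
After dropping false guards: 14 live edges.
depth 0: {0}
depth 1: {1,7}  total {0,1,7}
depth 2: {3}  total {0,1,3,7}
depth 3: {2}  total {0,1,2,3,7}
depth 4: {4}  total {0,1,2,3,4,7}
R = {0,1,2,3,4,7}
witness 4: b·tau·tau·d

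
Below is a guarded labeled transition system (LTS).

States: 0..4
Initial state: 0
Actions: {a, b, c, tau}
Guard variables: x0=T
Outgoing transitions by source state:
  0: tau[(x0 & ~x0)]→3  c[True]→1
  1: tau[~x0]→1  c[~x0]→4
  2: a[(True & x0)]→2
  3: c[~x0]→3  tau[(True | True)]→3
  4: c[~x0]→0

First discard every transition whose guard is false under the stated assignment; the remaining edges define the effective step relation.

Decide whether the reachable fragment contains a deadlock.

Reach set: {0,1}
  0: c→1  [1 out]
  1: ∅  [no exit]
witness 1: c

Answer: DEADLOCK at state 1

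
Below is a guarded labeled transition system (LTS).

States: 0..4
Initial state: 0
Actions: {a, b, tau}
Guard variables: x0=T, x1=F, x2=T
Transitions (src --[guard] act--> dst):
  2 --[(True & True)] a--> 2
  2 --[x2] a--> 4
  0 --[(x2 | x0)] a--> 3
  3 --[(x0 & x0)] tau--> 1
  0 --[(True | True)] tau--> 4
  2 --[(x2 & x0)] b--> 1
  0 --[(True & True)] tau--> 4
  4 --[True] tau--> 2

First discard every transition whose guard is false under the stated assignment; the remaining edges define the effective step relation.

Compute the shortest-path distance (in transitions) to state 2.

Answer: 2

Analysis:
Breadth-first toward 2:
  L0 = {0}
  L1 = {3,4}
  L2 = {1,2}
2 enters at depth 2; path tau·tau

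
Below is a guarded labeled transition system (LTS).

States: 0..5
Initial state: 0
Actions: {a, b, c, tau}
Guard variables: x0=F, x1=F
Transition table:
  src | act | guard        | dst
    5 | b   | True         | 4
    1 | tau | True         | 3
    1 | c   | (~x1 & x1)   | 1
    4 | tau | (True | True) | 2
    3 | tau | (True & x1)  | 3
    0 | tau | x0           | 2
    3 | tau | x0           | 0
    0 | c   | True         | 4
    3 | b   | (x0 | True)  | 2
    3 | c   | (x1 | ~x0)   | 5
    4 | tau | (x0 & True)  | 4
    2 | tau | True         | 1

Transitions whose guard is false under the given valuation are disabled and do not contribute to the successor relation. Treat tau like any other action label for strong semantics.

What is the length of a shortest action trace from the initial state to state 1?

Answer: 3

Analysis:
BFS to 1:
  depth 0: {0}
  depth 1: {4}
  depth 2: {2}
  depth 3: {1}
depth(1)=3, e.g. c·tau·tau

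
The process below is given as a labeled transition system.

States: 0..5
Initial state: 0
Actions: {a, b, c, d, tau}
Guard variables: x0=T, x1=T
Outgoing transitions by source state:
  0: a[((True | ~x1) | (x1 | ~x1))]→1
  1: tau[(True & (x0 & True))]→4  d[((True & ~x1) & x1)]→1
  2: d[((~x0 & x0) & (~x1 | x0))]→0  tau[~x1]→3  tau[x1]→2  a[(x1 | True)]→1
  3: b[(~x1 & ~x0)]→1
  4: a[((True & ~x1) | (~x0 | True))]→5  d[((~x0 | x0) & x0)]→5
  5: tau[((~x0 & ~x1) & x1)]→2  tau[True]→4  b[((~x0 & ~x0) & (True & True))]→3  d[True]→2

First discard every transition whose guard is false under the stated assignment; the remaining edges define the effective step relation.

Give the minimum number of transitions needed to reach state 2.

Breadth-first toward 2:
  L0 = {0}
  L1 = {1}
  L2 = {4}
  L3 = {5}
  L4 = {2}
2 enters at depth 4; path a·tau·a·d

Answer: 4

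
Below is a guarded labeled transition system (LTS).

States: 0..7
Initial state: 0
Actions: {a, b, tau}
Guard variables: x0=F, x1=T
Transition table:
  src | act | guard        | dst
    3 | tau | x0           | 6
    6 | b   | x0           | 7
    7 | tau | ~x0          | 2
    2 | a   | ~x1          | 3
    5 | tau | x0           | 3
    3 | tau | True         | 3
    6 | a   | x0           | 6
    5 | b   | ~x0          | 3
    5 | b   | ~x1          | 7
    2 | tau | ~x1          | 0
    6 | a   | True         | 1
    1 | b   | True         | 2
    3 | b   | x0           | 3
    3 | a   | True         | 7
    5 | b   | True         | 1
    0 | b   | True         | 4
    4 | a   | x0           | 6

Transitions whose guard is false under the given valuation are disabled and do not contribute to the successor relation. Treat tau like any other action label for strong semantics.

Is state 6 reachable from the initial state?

Answer: UNREACHABLE

Analysis:
After dropping false guards: 8 live edges.
Layer 0: {0}
Layer 1: {4}  total {0,4}
Reach set: {0,4}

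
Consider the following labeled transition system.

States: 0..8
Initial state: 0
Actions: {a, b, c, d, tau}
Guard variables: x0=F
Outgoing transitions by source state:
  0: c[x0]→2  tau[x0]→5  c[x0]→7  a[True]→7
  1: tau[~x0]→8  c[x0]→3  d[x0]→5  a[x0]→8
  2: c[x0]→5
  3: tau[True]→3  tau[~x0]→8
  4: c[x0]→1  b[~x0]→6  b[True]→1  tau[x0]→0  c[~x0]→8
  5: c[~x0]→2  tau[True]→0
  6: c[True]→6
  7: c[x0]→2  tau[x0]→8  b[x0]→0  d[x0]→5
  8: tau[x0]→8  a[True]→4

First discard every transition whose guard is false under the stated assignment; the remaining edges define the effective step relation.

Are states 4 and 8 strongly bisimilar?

Answer: NOT BISIMILAR

Working:
Bisimulation quotient by refinement:
  round 0: {{0,1,2,3,4,5,6,7,8}}
  round 1: {{0,8},{1,3},{2,7},{4},{5},{6}}
  round 2: {{0},{1},{2,7},{3},{4},{5},{6},{8}}
stable after 3 split(s): 8 block(s)
4∈{4}, 8∈{8}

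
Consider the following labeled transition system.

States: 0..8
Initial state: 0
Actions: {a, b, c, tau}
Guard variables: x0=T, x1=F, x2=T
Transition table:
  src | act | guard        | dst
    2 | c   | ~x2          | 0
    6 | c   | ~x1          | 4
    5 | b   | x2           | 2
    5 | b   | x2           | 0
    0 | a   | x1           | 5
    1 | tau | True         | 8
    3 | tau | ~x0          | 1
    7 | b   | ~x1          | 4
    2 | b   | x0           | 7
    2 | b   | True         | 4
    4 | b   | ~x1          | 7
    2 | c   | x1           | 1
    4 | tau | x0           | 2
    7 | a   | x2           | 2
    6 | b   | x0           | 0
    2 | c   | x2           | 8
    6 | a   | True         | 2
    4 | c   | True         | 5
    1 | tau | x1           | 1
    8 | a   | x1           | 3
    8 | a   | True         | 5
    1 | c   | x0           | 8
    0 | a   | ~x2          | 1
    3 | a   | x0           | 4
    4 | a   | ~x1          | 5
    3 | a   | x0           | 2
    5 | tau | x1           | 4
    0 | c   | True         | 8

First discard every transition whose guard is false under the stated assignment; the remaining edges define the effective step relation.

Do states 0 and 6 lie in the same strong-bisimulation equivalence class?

Answer: NOT BISIMILAR

Trace:
Refine partition for ~:
  round 0: {{0,1,2,3,4,5,6,7,8}}
  round 1: {{0},{1},{2},{3,8},{4},{5},{6},{7}}
  round 2: {{0},{1},{2},{3},{4},{5},{6},{7},{8}}
Fixed point at round 3; 9 class(es).
[0]={0}  [6]={6}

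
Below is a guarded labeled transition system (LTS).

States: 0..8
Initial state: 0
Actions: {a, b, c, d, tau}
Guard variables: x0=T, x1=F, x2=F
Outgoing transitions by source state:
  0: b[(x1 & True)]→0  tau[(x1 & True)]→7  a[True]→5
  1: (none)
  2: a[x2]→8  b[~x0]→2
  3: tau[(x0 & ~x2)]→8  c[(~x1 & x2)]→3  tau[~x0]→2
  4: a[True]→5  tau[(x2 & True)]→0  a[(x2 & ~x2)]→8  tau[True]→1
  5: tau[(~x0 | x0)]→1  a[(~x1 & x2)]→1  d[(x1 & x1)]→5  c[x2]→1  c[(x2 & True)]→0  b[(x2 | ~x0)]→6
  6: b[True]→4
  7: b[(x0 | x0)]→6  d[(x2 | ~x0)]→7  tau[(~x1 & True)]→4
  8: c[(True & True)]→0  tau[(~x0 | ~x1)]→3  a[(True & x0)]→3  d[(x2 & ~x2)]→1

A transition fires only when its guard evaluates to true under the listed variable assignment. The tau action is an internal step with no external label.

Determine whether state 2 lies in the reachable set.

Answer: UNREACHABLE

Analysis:
After dropping false guards: 11 live edges.
L0 = {0}
L1 = {5}  now seen {0,5}
L2 = {1}  now seen {0,1,5}
Reach set: {0,1,5}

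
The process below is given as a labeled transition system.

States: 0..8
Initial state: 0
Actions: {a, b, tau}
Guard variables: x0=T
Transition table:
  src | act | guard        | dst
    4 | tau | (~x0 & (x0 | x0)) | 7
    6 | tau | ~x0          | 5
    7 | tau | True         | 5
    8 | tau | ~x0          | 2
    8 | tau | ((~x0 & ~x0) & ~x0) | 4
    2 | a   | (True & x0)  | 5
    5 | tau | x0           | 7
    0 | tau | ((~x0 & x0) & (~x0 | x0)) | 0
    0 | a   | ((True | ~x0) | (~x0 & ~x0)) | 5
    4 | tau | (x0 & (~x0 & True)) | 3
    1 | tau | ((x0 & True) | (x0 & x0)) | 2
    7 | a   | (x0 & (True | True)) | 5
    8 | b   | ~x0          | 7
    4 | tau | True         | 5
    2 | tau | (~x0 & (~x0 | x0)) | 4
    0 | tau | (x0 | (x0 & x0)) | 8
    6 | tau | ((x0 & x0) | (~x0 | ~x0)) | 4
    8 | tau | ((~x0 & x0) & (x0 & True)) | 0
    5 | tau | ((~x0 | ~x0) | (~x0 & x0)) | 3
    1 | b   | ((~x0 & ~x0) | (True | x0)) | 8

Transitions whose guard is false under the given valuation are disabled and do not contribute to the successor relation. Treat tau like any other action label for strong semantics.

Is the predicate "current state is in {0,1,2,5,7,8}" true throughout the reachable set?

Inv-set: {0,1,2,5,7,8}
R = {0,5,7,8}
  0: ok
  5: ok
  7: ok
  8: ok

Answer: INVARIANT HOLDS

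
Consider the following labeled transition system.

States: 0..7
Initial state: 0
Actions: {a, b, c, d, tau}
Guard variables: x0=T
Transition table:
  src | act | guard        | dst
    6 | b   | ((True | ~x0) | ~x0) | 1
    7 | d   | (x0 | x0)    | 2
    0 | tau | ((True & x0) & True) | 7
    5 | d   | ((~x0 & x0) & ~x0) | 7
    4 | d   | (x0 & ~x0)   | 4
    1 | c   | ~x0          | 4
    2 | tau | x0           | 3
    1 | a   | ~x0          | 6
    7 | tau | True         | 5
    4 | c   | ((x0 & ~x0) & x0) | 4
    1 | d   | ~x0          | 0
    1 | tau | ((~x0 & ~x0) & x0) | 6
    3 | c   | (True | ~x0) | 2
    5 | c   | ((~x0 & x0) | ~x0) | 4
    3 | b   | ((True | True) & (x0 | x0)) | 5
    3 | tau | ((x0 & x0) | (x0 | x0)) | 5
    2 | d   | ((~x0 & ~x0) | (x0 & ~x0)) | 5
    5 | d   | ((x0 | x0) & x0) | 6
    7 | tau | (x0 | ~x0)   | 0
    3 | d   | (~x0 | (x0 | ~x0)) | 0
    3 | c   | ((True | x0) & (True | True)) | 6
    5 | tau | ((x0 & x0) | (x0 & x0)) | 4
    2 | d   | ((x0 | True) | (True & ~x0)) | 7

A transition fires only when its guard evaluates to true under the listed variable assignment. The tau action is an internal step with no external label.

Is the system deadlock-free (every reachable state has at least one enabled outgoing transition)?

Answer: DEADLOCK at state 1

Trace:
Reachable = {0,1,2,3,4,5,6,7}
  0: tau→7  [1 exit(s)]
  1: ∅  [STUCK]
  2: d→7  tau→3  [2 exit(s)]
  3: b→5  c→2  c→6  d→0  tau→5  [5 exit(s)]
  4: ∅  [STUCK]
  5: d→6  tau→4  [2 exit(s)]
  6: b→1  [1 exit(s)]
  7: d→2  tau→0  tau→5  [3 exit(s)]
witness 1: tau·tau·d·b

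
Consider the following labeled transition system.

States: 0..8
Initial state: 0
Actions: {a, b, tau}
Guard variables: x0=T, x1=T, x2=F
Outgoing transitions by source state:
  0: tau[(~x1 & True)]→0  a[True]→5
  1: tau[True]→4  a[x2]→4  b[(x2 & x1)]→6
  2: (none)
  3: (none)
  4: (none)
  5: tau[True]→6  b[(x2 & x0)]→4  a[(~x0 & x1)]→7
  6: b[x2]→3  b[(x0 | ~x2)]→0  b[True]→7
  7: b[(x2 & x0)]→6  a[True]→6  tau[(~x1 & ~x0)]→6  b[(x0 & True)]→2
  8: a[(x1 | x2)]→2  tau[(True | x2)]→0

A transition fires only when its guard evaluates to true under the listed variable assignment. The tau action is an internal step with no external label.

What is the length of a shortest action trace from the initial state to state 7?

Layered search for 7:
  Layer 0: {0}
  Layer 1: {5}
  Layer 2: {6}
  Layer 3: {7}
7 enters at depth 3; path a·tau·b

Answer: 3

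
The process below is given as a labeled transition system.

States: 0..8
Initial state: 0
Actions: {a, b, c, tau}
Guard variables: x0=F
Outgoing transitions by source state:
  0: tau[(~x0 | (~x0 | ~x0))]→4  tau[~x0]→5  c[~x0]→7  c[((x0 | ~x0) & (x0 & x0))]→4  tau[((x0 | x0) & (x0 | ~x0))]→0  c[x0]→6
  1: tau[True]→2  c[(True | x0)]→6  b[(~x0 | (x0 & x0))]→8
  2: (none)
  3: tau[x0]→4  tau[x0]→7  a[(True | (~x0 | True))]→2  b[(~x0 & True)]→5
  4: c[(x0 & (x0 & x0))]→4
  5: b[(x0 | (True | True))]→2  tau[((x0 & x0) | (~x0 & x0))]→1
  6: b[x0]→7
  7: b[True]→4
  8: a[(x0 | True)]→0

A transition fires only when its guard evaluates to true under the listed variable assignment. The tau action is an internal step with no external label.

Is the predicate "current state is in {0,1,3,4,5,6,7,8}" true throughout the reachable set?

Inv-set: {0,1,3,4,5,6,7,8}
Reachable = {0,2,4,5,7}
  0: ok
  2: outside
  4: ok
  5: ok
  7: ok
reach 2 via tau·b — violates

Answer: INVARIANT VIOLATED at state 2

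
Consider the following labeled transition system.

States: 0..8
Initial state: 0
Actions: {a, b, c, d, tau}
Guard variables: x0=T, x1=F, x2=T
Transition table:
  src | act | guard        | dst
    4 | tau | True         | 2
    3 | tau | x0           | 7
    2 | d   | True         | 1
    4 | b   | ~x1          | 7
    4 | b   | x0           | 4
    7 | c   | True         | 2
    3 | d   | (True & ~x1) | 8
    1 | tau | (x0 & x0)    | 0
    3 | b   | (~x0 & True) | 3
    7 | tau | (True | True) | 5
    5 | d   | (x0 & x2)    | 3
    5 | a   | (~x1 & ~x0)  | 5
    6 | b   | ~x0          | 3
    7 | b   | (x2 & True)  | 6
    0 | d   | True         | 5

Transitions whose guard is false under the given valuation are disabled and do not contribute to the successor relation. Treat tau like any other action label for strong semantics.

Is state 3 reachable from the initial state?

Guard filter leaves 12 enabled edge(s).
depth 0: {0}
depth 1: {5}  total {0,5}
depth 2: {3}  total {0,3,5}
depth 3: {7,8}  total {0,3,5,7,8}
depth 4: {2,6}  total {0,2,3,5,6,7,8}
depth 5: {1}  total {0,1,2,3,5,6,7,8}
Reachable = {0,1,2,3,5,6,7,8}
Path to 3: d·d

Answer: REACHABLE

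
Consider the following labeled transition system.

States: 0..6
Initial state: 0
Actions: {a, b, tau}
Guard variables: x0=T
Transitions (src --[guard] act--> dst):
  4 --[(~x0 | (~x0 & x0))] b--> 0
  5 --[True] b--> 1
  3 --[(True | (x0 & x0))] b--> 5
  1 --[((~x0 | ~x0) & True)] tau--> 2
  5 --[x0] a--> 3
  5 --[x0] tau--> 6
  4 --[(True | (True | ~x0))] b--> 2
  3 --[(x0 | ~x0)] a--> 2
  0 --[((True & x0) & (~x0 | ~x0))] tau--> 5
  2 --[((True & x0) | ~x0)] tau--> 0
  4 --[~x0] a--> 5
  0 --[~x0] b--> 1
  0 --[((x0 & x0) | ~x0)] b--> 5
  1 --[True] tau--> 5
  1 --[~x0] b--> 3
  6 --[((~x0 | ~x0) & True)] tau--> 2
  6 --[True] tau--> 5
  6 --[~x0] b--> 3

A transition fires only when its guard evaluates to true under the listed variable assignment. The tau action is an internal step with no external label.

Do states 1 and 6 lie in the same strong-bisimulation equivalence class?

Compute ~ classes (split until stable):
  round 0: {{0,1,2,3,4,5,6}}
  round 1: {{0,4},{1,2,6},{3},{5}}
  round 2: {{0},{1,6},{2},{3},{4},{5}}
stable after 3 split(s): 6 block(s)
[1]={1,6}  [6]={1,6}

Answer: BISIMILAR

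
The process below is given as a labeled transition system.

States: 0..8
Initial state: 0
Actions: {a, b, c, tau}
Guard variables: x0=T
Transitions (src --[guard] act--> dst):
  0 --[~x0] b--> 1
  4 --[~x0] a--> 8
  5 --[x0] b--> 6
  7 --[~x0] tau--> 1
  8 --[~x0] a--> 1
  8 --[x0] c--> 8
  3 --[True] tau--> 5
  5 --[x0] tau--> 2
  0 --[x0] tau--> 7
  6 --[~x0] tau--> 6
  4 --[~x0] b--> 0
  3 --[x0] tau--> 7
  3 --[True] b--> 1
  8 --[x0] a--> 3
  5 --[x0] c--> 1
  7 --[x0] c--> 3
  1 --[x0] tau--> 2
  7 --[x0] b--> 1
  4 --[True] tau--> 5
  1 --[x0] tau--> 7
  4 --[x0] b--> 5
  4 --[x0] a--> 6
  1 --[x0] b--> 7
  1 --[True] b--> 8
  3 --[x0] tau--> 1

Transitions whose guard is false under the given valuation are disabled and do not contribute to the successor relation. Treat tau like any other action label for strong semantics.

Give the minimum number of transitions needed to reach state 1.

Answer: 2

Working:
Layered search for 1:
  Layer 0: {0}
  Layer 1: {7}
  Layer 2: {1,3}
first hit 1 at d=2 via tau·b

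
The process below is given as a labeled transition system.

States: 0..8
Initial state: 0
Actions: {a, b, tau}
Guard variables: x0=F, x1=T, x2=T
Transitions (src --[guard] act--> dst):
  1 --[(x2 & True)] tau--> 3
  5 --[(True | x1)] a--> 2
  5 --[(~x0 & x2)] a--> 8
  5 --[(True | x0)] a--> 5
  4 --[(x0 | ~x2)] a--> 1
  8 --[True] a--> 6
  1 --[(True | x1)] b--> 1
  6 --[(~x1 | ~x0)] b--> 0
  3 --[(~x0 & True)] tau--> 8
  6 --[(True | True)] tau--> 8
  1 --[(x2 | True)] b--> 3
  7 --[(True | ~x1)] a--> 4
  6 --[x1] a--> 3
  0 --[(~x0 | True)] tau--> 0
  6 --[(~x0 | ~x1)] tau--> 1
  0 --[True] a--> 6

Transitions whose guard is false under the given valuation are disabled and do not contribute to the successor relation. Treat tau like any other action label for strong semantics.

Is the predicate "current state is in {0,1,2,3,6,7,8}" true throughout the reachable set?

Answer: INVARIANT HOLDS

Trace:
Inv-set: {0,1,2,3,6,7,8}
R = {0,1,3,6,8}
  0: ok
  1: ok
  3: ok
  6: ok
  8: ok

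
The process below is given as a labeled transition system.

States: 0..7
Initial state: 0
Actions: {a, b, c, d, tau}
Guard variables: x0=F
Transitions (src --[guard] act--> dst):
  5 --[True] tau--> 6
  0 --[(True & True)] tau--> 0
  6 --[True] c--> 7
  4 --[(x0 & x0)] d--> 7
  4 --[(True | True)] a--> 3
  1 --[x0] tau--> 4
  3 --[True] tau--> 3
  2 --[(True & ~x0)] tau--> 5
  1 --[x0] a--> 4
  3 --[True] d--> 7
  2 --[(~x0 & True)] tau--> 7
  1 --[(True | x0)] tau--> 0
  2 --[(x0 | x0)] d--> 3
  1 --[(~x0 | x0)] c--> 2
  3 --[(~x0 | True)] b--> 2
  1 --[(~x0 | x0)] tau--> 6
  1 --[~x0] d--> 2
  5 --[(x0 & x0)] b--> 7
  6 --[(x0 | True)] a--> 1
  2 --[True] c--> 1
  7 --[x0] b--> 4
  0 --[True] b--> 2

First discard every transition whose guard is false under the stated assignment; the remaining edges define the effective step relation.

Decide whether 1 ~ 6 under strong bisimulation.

Bisimulation quotient by refinement:
  P[0] = {{0,1,2,3,4,5,6,7}}
  P[1] = {{0},{1},{2},{3},{4},{5},{6},{7}}
8 equivalence class(es) (converged in 2)
class of 1: {1}; class of 6: {6}

Answer: NOT BISIMILAR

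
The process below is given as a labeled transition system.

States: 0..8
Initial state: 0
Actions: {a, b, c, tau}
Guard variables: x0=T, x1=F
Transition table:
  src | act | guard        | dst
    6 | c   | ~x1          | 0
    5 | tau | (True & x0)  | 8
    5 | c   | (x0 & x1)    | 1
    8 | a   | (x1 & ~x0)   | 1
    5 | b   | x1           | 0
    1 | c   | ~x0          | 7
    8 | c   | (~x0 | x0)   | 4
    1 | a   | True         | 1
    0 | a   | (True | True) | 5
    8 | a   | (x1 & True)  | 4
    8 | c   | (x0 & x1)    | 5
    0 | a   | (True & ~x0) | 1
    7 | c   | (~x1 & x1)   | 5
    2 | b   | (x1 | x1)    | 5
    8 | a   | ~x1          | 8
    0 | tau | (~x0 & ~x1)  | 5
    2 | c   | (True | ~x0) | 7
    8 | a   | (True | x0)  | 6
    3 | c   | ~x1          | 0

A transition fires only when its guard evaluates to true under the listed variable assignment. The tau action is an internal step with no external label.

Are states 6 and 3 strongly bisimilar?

Answer: BISIMILAR

Trace:
Compute ~ classes (split until stable):
  π0 = {{0,1,2,3,4,5,6,7,8}}
  π1 = {{0,1},{2,3,6},{4,7},{5},{8}}
  π2 = {{0},{1},{2},{3,6},{4,7},{5},{8}}
stable after 3 split(s): 7 block(s)
6∈{3,6}, 3∈{3,6}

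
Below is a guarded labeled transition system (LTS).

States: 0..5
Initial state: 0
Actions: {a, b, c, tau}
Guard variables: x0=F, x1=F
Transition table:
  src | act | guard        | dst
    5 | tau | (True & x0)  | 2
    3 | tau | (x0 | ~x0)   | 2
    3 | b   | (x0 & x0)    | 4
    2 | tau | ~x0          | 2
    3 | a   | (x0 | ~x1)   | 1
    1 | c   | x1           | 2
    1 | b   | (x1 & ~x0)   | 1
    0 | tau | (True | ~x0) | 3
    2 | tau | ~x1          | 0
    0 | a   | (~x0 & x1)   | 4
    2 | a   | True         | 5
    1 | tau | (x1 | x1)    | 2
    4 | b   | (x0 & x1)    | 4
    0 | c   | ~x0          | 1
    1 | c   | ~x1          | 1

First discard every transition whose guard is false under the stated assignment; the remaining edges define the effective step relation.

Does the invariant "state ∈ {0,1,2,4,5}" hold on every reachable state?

Allowed set {0,1,2,4,5}
Reach set: {0,1,2,3,5}
  0: ok
  1: ok
  2: ok
  3: VIOLATES
  5: ok
reach 3 via tau — violates

Answer: INVARIANT VIOLATED at state 3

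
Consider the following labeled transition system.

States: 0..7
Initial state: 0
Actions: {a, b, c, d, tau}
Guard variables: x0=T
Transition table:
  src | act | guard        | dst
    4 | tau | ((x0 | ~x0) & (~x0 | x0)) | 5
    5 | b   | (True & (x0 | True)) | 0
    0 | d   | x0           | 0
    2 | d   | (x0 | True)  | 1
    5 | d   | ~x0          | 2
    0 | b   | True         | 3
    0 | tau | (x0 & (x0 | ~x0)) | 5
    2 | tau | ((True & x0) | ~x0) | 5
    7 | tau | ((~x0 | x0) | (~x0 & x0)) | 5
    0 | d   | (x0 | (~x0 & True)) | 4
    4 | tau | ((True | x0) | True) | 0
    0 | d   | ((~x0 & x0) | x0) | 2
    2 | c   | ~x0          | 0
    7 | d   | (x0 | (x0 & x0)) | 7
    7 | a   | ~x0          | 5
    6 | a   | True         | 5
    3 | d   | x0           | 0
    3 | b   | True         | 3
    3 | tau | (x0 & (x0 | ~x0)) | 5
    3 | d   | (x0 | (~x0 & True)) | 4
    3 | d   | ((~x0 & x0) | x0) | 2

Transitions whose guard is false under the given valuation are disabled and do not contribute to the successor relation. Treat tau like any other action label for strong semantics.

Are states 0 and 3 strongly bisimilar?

Refine partition for ~:
  π0 = {{0,1,2,3,4,5,6,7}}
  π1 = {{0,3},{1},{2,7},{4},{5},{6}}
  π2 = {{0,3},{1},{2},{4},{5},{6},{7}}
stable after 3 split(s): 7 block(s)
[0]={0,3}  [3]={0,3}

Answer: BISIMILAR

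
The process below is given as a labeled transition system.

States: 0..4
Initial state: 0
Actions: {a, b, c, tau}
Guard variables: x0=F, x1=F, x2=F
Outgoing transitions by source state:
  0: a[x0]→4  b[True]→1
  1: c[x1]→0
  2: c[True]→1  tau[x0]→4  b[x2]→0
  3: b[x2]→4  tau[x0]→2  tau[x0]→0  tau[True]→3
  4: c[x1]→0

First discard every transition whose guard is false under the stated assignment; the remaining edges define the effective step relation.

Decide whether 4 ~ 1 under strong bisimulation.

Answer: BISIMILAR

Analysis:
Refine partition for ~:
  P[0] = {{0,1,2,3,4}}
  P[1] = {{0},{1,4},{2},{3}}
stable after 2 split(s): 4 block(s)
class of 4: {1,4}; class of 1: {1,4}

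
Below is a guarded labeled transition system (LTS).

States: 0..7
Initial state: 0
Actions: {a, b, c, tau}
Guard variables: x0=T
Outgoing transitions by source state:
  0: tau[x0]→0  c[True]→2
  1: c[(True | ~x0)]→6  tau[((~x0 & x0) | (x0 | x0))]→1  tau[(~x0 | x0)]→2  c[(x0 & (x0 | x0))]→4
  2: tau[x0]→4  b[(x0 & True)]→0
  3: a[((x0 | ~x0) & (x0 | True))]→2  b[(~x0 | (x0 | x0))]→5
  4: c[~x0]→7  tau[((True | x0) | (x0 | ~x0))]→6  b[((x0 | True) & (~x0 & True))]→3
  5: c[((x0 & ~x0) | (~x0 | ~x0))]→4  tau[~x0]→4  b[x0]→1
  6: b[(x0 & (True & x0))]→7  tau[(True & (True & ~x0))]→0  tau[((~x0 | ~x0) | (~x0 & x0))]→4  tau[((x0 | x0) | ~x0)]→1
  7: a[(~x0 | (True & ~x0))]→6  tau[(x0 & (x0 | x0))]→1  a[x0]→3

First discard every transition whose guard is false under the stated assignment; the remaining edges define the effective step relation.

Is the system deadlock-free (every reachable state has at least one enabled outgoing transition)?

Answer: DEADLOCK-FREE

Analysis:
Reach set: {0,1,2,3,4,5,6,7}
  0: c→2  tau→0  [2 out]
  1: c→4  c→6  tau→1  tau→2  [4 out]
  2: b→0  tau→4  [2 out]
  3: a→2  b→5  [2 out]
  4: tau→6  [1 out]
  5: b→1  [1 out]
  6: b→7  tau→1  [2 out]
  7: a→3  tau→1  [2 out]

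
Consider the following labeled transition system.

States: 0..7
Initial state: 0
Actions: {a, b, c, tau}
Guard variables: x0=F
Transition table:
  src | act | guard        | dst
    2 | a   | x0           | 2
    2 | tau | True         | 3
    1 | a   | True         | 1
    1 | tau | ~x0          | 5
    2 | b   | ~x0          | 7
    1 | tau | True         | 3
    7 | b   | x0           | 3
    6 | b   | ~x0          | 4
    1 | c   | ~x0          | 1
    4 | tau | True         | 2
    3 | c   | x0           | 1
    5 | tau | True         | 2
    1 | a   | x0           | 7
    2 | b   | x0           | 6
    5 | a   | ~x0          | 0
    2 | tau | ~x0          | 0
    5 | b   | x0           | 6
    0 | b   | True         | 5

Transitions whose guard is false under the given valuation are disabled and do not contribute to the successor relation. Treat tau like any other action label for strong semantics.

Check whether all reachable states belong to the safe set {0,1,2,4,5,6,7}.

Safe = {0,1,2,4,5,6,7}
R = {0,2,3,5,7}
  0: safe
  2: safe
  3: ✗ unsafe
  5: safe
  7: safe
witness against invariant: b·tau·tau → 3

Answer: INVARIANT VIOLATED at state 3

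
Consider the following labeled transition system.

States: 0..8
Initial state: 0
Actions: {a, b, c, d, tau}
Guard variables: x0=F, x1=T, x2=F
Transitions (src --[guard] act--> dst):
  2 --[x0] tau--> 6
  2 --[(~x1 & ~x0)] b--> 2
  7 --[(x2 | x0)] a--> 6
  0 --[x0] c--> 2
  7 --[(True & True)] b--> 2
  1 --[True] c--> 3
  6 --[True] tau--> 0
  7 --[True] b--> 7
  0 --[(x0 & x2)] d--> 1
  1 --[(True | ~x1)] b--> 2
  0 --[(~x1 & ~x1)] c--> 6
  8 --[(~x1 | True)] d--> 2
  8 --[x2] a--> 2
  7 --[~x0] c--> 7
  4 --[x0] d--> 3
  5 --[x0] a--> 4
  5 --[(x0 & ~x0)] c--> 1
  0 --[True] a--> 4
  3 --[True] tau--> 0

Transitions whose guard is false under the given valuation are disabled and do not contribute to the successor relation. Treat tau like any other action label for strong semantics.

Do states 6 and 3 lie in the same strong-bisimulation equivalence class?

Answer: BISIMILAR

Working:
Bisimulation quotient by refinement:
  P[0] = {{0,1,2,3,4,5,6,7,8}}
  P[1] = {{0},{1,7},{2,4,5},{3,6},{8}}
  P[2] = {{0},{1},{2,4,5},{3,6},{7},{8}}
6 equivalence class(es) (converged in 3)
class of 6: {3,6}; class of 3: {3,6}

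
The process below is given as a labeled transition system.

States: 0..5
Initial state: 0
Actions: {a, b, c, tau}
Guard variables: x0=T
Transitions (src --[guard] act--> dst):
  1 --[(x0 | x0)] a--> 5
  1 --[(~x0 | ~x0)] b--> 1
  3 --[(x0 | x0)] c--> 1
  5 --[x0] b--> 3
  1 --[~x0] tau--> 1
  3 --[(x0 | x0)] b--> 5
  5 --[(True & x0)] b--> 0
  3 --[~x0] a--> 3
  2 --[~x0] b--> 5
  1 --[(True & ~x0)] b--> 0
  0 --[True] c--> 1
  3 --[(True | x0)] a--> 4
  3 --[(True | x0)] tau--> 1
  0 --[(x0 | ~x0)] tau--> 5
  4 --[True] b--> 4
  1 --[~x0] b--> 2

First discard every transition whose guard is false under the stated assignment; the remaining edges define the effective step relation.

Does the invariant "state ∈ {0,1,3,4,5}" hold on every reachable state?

Inv-set: {0,1,3,4,5}
R = {0,1,3,4,5}
  0: ✓
  1: ✓
  3: ✓
  4: ✓
  5: ✓

Answer: INVARIANT HOLDS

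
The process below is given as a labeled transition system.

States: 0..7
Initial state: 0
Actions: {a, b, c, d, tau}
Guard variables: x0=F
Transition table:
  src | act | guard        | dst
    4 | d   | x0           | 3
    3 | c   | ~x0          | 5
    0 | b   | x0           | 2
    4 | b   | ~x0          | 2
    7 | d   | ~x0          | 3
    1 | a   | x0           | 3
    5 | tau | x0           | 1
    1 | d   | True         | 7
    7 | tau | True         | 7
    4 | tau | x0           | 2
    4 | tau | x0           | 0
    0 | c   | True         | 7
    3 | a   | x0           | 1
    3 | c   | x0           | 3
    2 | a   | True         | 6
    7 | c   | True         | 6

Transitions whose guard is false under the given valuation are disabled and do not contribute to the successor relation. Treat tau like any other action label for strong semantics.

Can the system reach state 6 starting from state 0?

8 transition(s) survive guard evaluation.
depth 0: {0}
depth 1: {7}  cumulative {0,7}
depth 2: {3,6}  cumulative {0,3,6,7}
depth 3: {5}  cumulative {0,3,5,6,7}
Reach set: {0,3,5,6,7}
trace reaching 6: c·c

Answer: REACHABLE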